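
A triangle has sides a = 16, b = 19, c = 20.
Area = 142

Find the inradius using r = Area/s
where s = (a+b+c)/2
s = (16 + 19 + 20)/2 = 55/2 = 27.5
r = Area/s = 142/27.5 ≈ 5.16364

r = 5.164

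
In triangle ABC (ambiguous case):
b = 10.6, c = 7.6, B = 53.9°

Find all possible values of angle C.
b/sin(B) = c/sin(C)  ⇒  sin(C) = c·sin(B)/b = 7.6·sin(53.9°)/10.6
sin(53.9°) ≈ 0.80799
sin(C) ≈ 7.6·0.80799/10.6 ≈ 6.14072/10.6 ≈ 0.579314
Candidate 1: C₁ = arcsin(0.579314) ≈ 35.4023°  →  A = 180° − 53.9° − 35.4023° ≈ 90.6977° > 0, valid
Candidate 2: C₂ = 180° − C₁ ≈ 144.598°  →  A = 180° − 53.9° − 144.598° ≈ -18.4977° ≤ 0, not a valid triangle

C = 35.4° (one solution)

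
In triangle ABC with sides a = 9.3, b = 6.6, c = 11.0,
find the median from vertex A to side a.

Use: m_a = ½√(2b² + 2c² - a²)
m_a = ½√(2·6.6² + 2·11.0² − 9.3²) = ½√(2·43.56 + 2·121 − 86.49) = ½√(87.12 + 242 − 86.49) = ½√242.63
√242.63 ≈ 15.5766, so m_a ≈ 7.78829

m_a = 7.788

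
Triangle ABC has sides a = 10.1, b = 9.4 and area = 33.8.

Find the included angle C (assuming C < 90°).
Area = ½·a·b·sin(C)  ⇒  sin(C) = 2·Area/(a·b) = 2·33.8/(10.1·9.4) = 67.6/94.94 ≈ 0.712029
C = arcsin(0.712029) ≈ 45.4002° (taking the acute solution since C < 90°)

C = 45.4°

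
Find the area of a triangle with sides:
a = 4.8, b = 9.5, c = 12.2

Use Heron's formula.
s = (4.8 + 9.5 + 12.2)/2 = 26.5/2 = 13.25
s − a = 8.45, s − b = 3.75, s − c = 1.05
s(s−a)(s−b)(s−c) = 13.25·8.45·3.75·1.05 ≈ 440.852
Area = √440.852 ≈ 20.9965

Area = 21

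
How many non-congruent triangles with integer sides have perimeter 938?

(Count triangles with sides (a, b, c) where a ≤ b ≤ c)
Let a ≤ b ≤ c with a + b + c = 938. The only binding inequality is a + b > c, i.e. 938 − c > c, so c < 938/2; and c ≥ 938/3 since c is the largest side.
So 313 ≤ c ≤ 468. For each c, b runs from ⌈(938 − c)/2⌉ up to c (then a = 938 − b − c satisfies 1 ≤ a ≤ b automatically), giving c − ⌈(938 − c)/2⌉ + 1 choices.
Summing over c: 1 + 3 + 4 + 6 + … + 232 + 234  (156 terms, c = 313, …, 468) = 18330
Check (closed form: nearest integer to p²/48 for even p, (p+3)²/48 for odd p): 938²/48 = 879844/48 ≈ 18330.08 → 18330

18330 triangles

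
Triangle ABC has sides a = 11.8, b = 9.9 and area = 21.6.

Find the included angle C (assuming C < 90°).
Area = ½·a·b·sin(C)  ⇒  sin(C) = 2·Area/(a·b) = 2·21.6/(11.8·9.9) = 43.2/116.82 ≈ 0.3698
C = arcsin(0.3698) ≈ 21.7033° (taking the acute solution since C < 90°)

C = 21.7°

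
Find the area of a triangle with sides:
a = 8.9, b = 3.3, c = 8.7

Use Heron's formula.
s = (8.9 + 3.3 + 8.7)/2 = 20.9/2 = 10.45
s − a = 1.55, s − b = 7.15, s − c = 1.75
s(s−a)(s−b)(s−c) = 10.45·1.55·7.15·1.75 ≈ 202.671
Area = √202.671 ≈ 14.2363

Area = 14.24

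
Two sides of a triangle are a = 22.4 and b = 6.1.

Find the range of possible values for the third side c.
Triangle inequality: |a − b| < c < a + b
|a − b| = |22.4 − 6.1| = 16.3
a + b = 22.4 + 6.1 = 28.5

16.3 < c < 28.5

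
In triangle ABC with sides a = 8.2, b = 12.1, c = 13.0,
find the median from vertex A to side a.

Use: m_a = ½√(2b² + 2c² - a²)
m_a = ½√(2·12.1² + 2·13.0² − 8.2²) = ½√(2·146.41 + 2·169 − 67.24) = ½√(292.82 + 338 − 67.24) = ½√563.58
√563.58 ≈ 23.7398, so m_a ≈ 11.8699

m_a = 11.87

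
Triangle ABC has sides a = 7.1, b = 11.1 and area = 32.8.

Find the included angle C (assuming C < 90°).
Area = ½·a·b·sin(C)  ⇒  sin(C) = 2·Area/(a·b) = 2·32.8/(7.1·11.1) = 65.6/78.81 ≈ 0.832382
C = arcsin(0.832382) ≈ 56.3442° (taking the acute solution since C < 90°)

C = 56.34°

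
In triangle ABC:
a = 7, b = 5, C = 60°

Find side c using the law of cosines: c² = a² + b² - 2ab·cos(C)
c² = 7² + 5² − 2·7·5·cos(60°)
cos(60°) ≈ 0.5
c² ≈ 49 + 25 − 70·(0.5) ≈ 74 − 35 ≈ 39
c ≈ √39 ≈ 6.245

c = 6.245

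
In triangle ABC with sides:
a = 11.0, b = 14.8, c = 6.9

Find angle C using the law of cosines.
c² = a² + b² − 2ab·cos(C)  ⇒  cos(C) = (a² + b² − c²)/(2ab)
cos(C) = (11.0² + 14.8² − 6.9²)/(2·11.0·14.8) = (121 + 219.04 − 47.61)/325.6 = 292.43/325.6 ≈ 0.898127
C = arccos(0.898127) ≈ 26.0871°

C = 26.09°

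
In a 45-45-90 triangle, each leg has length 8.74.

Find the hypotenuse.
In a 45-45-90 triangle the sides are in ratio 1 : 1 : √2, so hypotenuse = leg·√2.
Hypotenuse = 8.74·√2 ≈ 8.74·1.41421 ≈ 12.3602

Hypotenuse = 8.74√2 = 12.36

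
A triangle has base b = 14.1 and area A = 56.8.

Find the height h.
A = ½·b·h  ⇒  h = 2A/b = 2·56.8/14.1 = 113.6/14.1 ≈ 8.05674

h = 8.057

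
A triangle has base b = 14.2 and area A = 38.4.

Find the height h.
A = ½·b·h  ⇒  h = 2A/b = 2·38.4/14.2 = 76.8/14.2 ≈ 5.40845

h = 5.408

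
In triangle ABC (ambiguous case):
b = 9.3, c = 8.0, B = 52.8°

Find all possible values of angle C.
b/sin(B) = c/sin(C)  ⇒  sin(C) = c·sin(B)/b = 8.0·sin(52.8°)/9.3
sin(52.8°) ≈ 0.79653
sin(C) ≈ 8.0·0.79653/9.3 ≈ 6.37224/9.3 ≈ 0.685187
Candidate 1: C₁ = arcsin(0.685187) ≈ 43.2503°  →  A = 180° − 52.8° − 43.2503° ≈ 83.9497° > 0, valid
Candidate 2: C₂ = 180° − C₁ ≈ 136.75°  →  A = 180° − 52.8° − 136.75° ≈ -9.5497° ≤ 0, not a valid triangle

C = 43.25° (one solution)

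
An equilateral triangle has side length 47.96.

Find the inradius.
r = Area/s with s the semi-perimeter.
Area = (√3/4)·47.96² = (√3/4)·2300.1616 ≈ 0.433013·2300.1616 ≈ 995.999
s = 3·47.96/2 = 71.94
r ≈ 995.999/71.94 ≈ 13.8449
(Equivalently r = side/(2√3) = 47.96/3.4641 ≈ 13.8449.)

r = 13.84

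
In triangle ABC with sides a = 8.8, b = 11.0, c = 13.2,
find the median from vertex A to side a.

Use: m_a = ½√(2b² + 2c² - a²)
m_a = ½√(2·11.0² + 2·13.2² − 8.8²) = ½√(2·121 + 2·174.24 − 77.44) = ½√(242 + 348.48 − 77.44) = ½√513.04
√513.04 ≈ 22.6504, so m_a ≈ 11.3252

m_a = 11.33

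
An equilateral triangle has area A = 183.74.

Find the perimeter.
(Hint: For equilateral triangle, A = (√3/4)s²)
A = (√3/4)s²  ⇒  s² = 4A/√3 = 4·183.74/√3 = 734.96/1.73205 ≈ 424.329
s ≈ √424.329 ≈ 20.5993
Perimeter = 3s ≈ 3·20.5993 ≈ 61.7978

Perimeter = 61.8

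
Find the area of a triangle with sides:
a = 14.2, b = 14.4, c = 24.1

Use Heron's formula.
s = (14.2 + 14.4 + 24.1)/2 = 52.7/2 = 26.35
s − a = 12.15, s − b = 11.95, s − c = 2.25
s(s−a)(s−b)(s−c) = 26.35·12.15·11.95·2.25 ≈ 8608.1
Area = √8608.1 ≈ 92.7798

Area = 92.78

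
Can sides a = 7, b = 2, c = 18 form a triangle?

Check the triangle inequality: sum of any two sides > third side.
a + b vs c: 7 + 2 = 9 ≤ 18  ✗
a + c vs b: 7 + 18 = 25 > 2  ✓
b + c vs a: 2 + 18 = 20 > 7  ✓

No: 7 + 2 = 9 is not > 18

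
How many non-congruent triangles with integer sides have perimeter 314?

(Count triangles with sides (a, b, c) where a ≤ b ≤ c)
Let a ≤ b ≤ c with a + b + c = 314. The only binding inequality is a + b > c, i.e. 314 − c > c, so c < 314/2; and c ≥ 314/3 since c is the largest side.
So 105 ≤ c ≤ 156. For each c, b runs from ⌈(314 − c)/2⌉ up to c (then a = 314 − b − c satisfies 1 ≤ a ≤ b automatically), giving c − ⌈(314 − c)/2⌉ + 1 choices.
Summing over c: 1 + 3 + 4 + 6 + … + 76 + 78  (52 terms, c = 105, …, 156) = 2054
Check (closed form: nearest integer to p²/48 for even p, (p+3)²/48 for odd p): 314²/48 = 98596/48 ≈ 2054.08 → 2054

2054 triangles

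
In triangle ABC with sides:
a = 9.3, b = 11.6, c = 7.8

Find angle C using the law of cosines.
c² = a² + b² − 2ab·cos(C)  ⇒  cos(C) = (a² + b² − c²)/(2ab)
cos(C) = (9.3² + 11.6² − 7.8²)/(2·9.3·11.6) = (86.49 + 134.56 − 60.84)/215.76 = 160.21/215.76 ≈ 0.742538
C = arccos(0.742538) ≈ 42.0519°

C = 42.05°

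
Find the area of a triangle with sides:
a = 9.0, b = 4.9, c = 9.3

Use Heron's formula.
s = (9.0 + 4.9 + 9.3)/2 = 23.2/2 = 11.6
s − a = 2.6, s − b = 6.7, s − c = 2.3
s(s−a)(s−b)(s−c) = 11.6·2.6·6.7·2.3 ≈ 464.766
Area = √464.766 ≈ 21.5584

Area = 21.56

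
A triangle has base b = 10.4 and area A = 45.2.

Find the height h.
A = ½·b·h  ⇒  h = 2A/b = 2·45.2/10.4 = 90.4/10.4 ≈ 8.69231

h = 8.692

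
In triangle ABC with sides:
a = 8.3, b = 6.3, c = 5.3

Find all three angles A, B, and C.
Law of cosines for each angle (a² = 68.89, b² = 39.69, c² = 28.09):
cos(A) = (b² + c² − a²)/(2bc) = (39.69 + 28.09 − 68.89)/(2·6.3·5.3) = -1.11/66.78 ≈ -0.0166217  ⇒  A ≈ 90.9524°
cos(B) = (a² + c² − b²)/(2ac) = (68.89 + 28.09 − 39.69)/(2·8.3·5.3) = 57.29/87.98 ≈ 0.651171  ⇒  B ≈ 49.3701°
cos(C) = (a² + b² − c²)/(2ab) = (68.89 + 39.69 − 28.09)/(2·8.3·6.3) = 80.49/104.58 ≈ 0.76965  ⇒  C ≈ 39.6775°
Check: A + B + C ≈ 180°

A = 90.95°, B = 49.37°, C = 39.68°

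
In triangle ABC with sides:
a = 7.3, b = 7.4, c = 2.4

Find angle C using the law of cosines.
c² = a² + b² − 2ab·cos(C)  ⇒  cos(C) = (a² + b² − c²)/(2ab)
cos(C) = (7.3² + 7.4² − 2.4²)/(2·7.3·7.4) = (53.29 + 54.76 − 5.76)/108.04 = 102.29/108.04 ≈ 0.946779
C = arccos(0.946779) ≈ 18.7769°

C = 18.78°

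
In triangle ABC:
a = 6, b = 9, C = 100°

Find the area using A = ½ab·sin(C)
A = ½·a·b·sin(C) = ½·6·9·sin(100°)
sin(100°) ≈ 0.984808
A ≈ ½·54·0.984808 = 27·0.984808 ≈ 26.5898

Area = 26.59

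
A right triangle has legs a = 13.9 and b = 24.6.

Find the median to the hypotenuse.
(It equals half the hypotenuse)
Hypotenuse c = √(a² + b²) = √(193.21 + 605.16) = √798.37 ≈ 28.2554
Median to hypotenuse = c/2 ≈ 28.2554/2 ≈ 14.1277

Median = 14.13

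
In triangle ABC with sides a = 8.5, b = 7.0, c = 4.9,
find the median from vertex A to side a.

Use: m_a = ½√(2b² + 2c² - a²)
m_a = ½√(2·7.0² + 2·4.9² − 8.5²) = ½√(2·49 + 2·24.01 − 72.25) = ½√(98 + 48.02 − 72.25) = ½√73.77
√73.77 ≈ 8.58895, so m_a ≈ 4.29447

m_a = 4.294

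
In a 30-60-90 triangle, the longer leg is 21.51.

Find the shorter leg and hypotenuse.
In a 30-60-90 triangle the sides are in ratio 1 : √3 : 2, so short leg = long leg/√3 and hypotenuse = 2·(short leg).
Short leg = 21.51/√3 ≈ 21.51/1.73205 ≈ 12.4188
Hypotenuse = 2·12.4188 ≈ 24.8376

Short leg = 12.42, Hypotenuse = 24.84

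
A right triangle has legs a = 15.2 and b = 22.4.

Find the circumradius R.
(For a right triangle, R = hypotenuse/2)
Hypotenuse c = √(a² + b²) = √(231.04 + 501.76) = √732.8 ≈ 27.0703
R = c/2 ≈ 27.0703/2 ≈ 13.5351

R = 13.54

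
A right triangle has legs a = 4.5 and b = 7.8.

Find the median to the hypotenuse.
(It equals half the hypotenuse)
Hypotenuse c = √(a² + b²) = √(20.25 + 60.84) = √81.09 ≈ 9.005
Median to hypotenuse = c/2 ≈ 9.005/2 ≈ 4.5025

Median = 4.502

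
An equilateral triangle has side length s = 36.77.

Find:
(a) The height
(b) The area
(a) The height splits the triangle into two 30-60-90 halves: h = s·√3/2 = 36.77·1.73205/2 ≈ 63.6875/2 ≈ 31.8438
(b) Area = (√3/4)·s² = (√3/4)·36.77² = (√3/4)·1352.0329 ≈ 0.433013·1352.0329 ≈ 585.447

Height = 31.84, Area = 585.4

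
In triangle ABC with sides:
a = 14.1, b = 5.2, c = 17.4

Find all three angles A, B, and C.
Law of cosines for each angle (a² = 198.81, b² = 27.04, c² = 302.76):
cos(A) = (b² + c² − a²)/(2bc) = (27.04 + 302.76 − 198.81)/(2·5.2·17.4) = 130.99/180.96 ≈ 0.723862  ⇒  A ≈ 43.6258°
cos(B) = (a² + c² − b²)/(2ac) = (198.81 + 302.76 − 27.04)/(2·14.1·17.4) = 474.53/490.68 ≈ 0.967086  ⇒  B ≈ 14.7409°
cos(C) = (a² + b² − c²)/(2ab) = (198.81 + 27.04 − 302.76)/(2·14.1·5.2) = -76.91/146.64 ≈ -0.524482  ⇒  C ≈ 121.633°
Check: A + B + C ≈ 180°

A = 43.63°, B = 14.74°, C = 121.6°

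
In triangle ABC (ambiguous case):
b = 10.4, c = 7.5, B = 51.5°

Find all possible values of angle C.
b/sin(B) = c/sin(C)  ⇒  sin(C) = c·sin(B)/b = 7.5·sin(51.5°)/10.4
sin(51.5°) ≈ 0.782608
sin(C) ≈ 7.5·0.782608/10.4 ≈ 5.86956/10.4 ≈ 0.564381
Candidate 1: C₁ = arcsin(0.564381) ≈ 34.3593°  →  A = 180° − 51.5° − 34.3593° ≈ 94.1407° > 0, valid
Candidate 2: C₂ = 180° − C₁ ≈ 145.641°  →  A = 180° − 51.5° − 145.641° ≈ -17.1407° ≤ 0, not a valid triangle

C = 34.36° (one solution)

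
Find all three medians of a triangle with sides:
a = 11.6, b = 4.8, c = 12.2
Median formula: m_a = ½√(2b² + 2c² − a²) (and cyclically). a² = 134.56, b² = 23.04, c² = 148.84.
m_a = ½√(2·23.04 + 2·148.84 − 134.56) = ½√209.2 ≈ ½·14.4637 ≈ 7.23187
m_b = ½√(2·134.56 + 2·148.84 − 23.04) = ½√543.76 ≈ ½·23.3187 ≈ 11.6593
m_c = ½√(2·134.56 + 2·23.04 − 148.84) = ½√166.36 ≈ ½·12.8981 ≈ 6.44903

m_a = 7.232, m_b = 11.66, m_c = 6.449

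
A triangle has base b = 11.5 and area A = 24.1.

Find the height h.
A = ½·b·h  ⇒  h = 2A/b = 2·24.1/11.5 = 48.2/11.5 ≈ 4.1913

h = 4.191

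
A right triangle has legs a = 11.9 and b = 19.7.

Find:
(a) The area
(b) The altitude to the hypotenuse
(a) The legs are perpendicular, so Area = ½·a·b = ½·11.9·19.7 = ½·234.43 = 117.215
(b) Hypotenuse c = √(a² + b²) = √(141.61 + 388.09) = √529.7 ≈ 23.0152
    Area = ½·c·h_c  ⇒  h_c = 2·Area/c = 234.43/23.0152 ≈ 10.1859

Area = 117.215, h_c = 10.19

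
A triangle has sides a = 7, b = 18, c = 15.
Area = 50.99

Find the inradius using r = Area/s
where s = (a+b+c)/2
s = (7 + 18 + 15)/2 = 40/2 = 20
r = Area/s = 50.99/20 ≈ 2.5495

r = 2.55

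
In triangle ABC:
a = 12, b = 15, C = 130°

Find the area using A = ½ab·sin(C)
A = ½·a·b·sin(C) = ½·12·15·sin(130°)
sin(130°) ≈ 0.766044
A ≈ ½·180·0.766044 = 90·0.766044 ≈ 68.944

Area = 68.94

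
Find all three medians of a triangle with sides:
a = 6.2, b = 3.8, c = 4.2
Median formula: m_a = ½√(2b² + 2c² − a²) (and cyclically). a² = 38.44, b² = 14.44, c² = 17.64.
m_a = ½√(2·14.44 + 2·17.64 − 38.44) = ½√25.72 ≈ ½·5.07149 ≈ 2.53574
m_b = ½√(2·38.44 + 2·17.64 − 14.44) = ½√97.72 ≈ ½·9.88534 ≈ 4.94267
m_c = ½√(2·38.44 + 2·14.44 − 17.64) = ½√88.12 ≈ ½·9.38723 ≈ 4.69361

m_a = 2.536, m_b = 4.943, m_c = 4.694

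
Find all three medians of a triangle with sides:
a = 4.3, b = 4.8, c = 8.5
Median formula: m_a = ½√(2b² + 2c² − a²) (and cyclically). a² = 18.49, b² = 23.04, c² = 72.25.
m_a = ½√(2·23.04 + 2·72.25 − 18.49) = ½√172.09 ≈ ½·13.1183 ≈ 6.55915
m_b = ½√(2·18.49 + 2·72.25 − 23.04) = ½√158.44 ≈ ½·12.5873 ≈ 6.29365
m_c = ½√(2·18.49 + 2·23.04 − 72.25) = ½√10.81 ≈ ½·3.28786 ≈ 1.64393

m_a = 6.559, m_b = 6.294, m_c = 1.644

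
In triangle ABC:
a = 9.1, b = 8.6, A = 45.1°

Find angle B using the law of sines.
a/sin(A) = b/sin(B)  ⇒  sin(B) = b·sin(A)/a = 8.6·sin(45.1°)/9.1
sin(45.1°) ≈ 0.70834
sin(B) ≈ 8.6·0.70834/9.1 ≈ 6.09172/9.1 ≈ 0.66942
B = arcsin(0.66942) ≈ 42.0223°
(Since b ≤ a we need B ≤ A, so the obtuse alternative 180° − 42.0223° ≈ 137.978° is rejected.)

B = 42.02°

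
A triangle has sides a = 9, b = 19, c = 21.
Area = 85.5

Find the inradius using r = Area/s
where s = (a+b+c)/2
s = (9 + 19 + 21)/2 = 49/2 = 24.5
r = Area/s = 85.5/24.5 ≈ 3.4898

r = 3.49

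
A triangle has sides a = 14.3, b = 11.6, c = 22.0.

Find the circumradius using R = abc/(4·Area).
First find the area with Heron's formula.
s = (14.3 + 11.6 + 22.0)/2 = 23.95
Area = √(s(s−a)(s−b)(s−c)) = √(23.95·9.65·12.35·1.95) ≈ √5565.89 ≈ 74.6049
abc = 14.3·11.6·22.0 = 3649.36
R = abc/(4·Area) ≈ 3649.36/(4·74.6049) = 3649.36/298.419 ≈ 12.229

R = 12.23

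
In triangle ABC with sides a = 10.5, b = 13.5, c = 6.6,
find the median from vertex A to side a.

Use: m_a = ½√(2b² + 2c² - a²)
m_a = ½√(2·13.5² + 2·6.6² − 10.5²) = ½√(2·182.25 + 2·43.56 − 110.25) = ½√(364.5 + 87.12 − 110.25) = ½√341.37
√341.37 ≈ 18.4762, so m_a ≈ 9.2381

m_a = 9.238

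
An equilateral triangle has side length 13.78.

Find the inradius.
r = Area/s with s the semi-perimeter.
Area = (√3/4)·13.78² = (√3/4)·189.8884 ≈ 0.433013·189.8884 ≈ 82.2241
s = 3·13.78/2 = 20.67
r ≈ 82.2241/20.67 ≈ 3.97794
(Equivalently r = side/(2√3) = 13.78/3.4641 ≈ 3.97794.)

r = 3.978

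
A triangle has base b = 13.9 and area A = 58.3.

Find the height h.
A = ½·b·h  ⇒  h = 2A/b = 2·58.3/13.9 = 116.6/13.9 ≈ 8.38849

h = 8.388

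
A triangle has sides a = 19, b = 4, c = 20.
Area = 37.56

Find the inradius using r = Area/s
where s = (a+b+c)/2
s = (19 + 4 + 20)/2 = 43/2 = 21.5
r = Area/s = 37.56/21.5 ≈ 1.74698

r = 1.747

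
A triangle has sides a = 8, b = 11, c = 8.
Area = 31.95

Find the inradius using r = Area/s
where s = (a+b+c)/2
s = (8 + 11 + 8)/2 = 27/2 = 13.5
r = Area/s = 31.95/13.5 ≈ 2.36667

r = 2.367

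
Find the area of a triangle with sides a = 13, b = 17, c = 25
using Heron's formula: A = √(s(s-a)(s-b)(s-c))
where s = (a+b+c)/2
s = (13 + 17 + 25)/2 = 55/2 = 27.5
s − a = 14.5, s − b = 10.5, s − c = 2.5
s(s−a)(s−b)(s−c) = 27.5·14.5·10.5·2.5 = 10467.1875
Area = √10467.1875 ≈ 102.309

s = 27.5, Area = 102.3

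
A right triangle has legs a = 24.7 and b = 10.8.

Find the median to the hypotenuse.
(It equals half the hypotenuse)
Hypotenuse c = √(a² + b²) = √(610.09 + 116.64) = √726.73 ≈ 26.9579
Median to hypotenuse = c/2 ≈ 26.9579/2 ≈ 13.479

Median = 13.48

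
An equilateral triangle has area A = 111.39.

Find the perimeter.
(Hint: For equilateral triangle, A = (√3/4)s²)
A = (√3/4)s²  ⇒  s² = 4A/√3 = 4·111.39/√3 = 445.56/1.73205 ≈ 257.244
s ≈ √257.244 ≈ 16.0388
Perimeter = 3s ≈ 3·16.0388 ≈ 48.1165

Perimeter = 48.12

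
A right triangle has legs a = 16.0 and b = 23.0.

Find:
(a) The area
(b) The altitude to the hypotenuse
(a) The legs are perpendicular, so Area = ½·a·b = ½·16.0·23.0 = ½·368 = 184
(b) Hypotenuse c = √(a² + b²) = √(256 + 529) = √785 ≈ 28.0179
    Area = ½·c·h_c  ⇒  h_c = 2·Area/c = 368/28.0179 ≈ 13.1345

Area = 184, h_c = 13.13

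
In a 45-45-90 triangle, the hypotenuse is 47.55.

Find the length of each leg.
In a 45-45-90 triangle hypotenuse = leg·√2, so leg = hypotenuse/√2.
Leg = 47.55/√2 ≈ 47.55/1.41421 ≈ 33.6229

Each leg = 33.62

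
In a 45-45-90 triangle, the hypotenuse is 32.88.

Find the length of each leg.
In a 45-45-90 triangle hypotenuse = leg·√2, so leg = hypotenuse/√2.
Leg = 32.88/√2 ≈ 32.88/1.41421 ≈ 23.2497

Each leg = 23.25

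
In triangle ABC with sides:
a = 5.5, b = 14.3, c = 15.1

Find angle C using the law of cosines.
c² = a² + b² − 2ab·cos(C)  ⇒  cos(C) = (a² + b² − c²)/(2ab)
cos(C) = (5.5² + 14.3² − 15.1²)/(2·5.5·14.3) = (30.25 + 204.49 − 228.01)/157.3 = 6.73/157.3 ≈ 0.0427845
C = arccos(0.0427845) ≈ 87.5479°

C = 87.55°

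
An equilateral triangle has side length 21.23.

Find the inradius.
r = Area/s with s the semi-perimeter.
Area = (√3/4)·21.23² = (√3/4)·450.7129 ≈ 0.433013·450.7129 ≈ 195.164
s = 3·21.23/2 = 31.845
r ≈ 195.164/31.845 ≈ 6.12857
(Equivalently r = side/(2√3) = 21.23/3.4641 ≈ 6.12857.)

r = 6.129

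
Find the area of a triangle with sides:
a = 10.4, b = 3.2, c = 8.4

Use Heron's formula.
s = (10.4 + 3.2 + 8.4)/2 = 22/2 = 11
s − a = 0.6, s − b = 7.8, s − c = 2.6
s(s−a)(s−b)(s−c) = 11·0.6·7.8·2.6 ≈ 133.848
Area = √133.848 ≈ 11.5693

Area = 11.57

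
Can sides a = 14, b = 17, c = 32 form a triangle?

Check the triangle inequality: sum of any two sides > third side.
a + b vs c: 14 + 17 = 31 ≤ 32  ✗
a + c vs b: 14 + 32 = 46 > 17  ✓
b + c vs a: 17 + 32 = 49 > 14  ✓

No: 14 + 17 = 31 is not > 32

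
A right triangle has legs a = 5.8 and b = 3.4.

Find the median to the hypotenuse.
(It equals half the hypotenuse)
Hypotenuse c = √(a² + b²) = √(33.64 + 11.56) = √45.2 ≈ 6.72309
Median to hypotenuse = c/2 ≈ 6.72309/2 ≈ 3.36155

Median = 3.362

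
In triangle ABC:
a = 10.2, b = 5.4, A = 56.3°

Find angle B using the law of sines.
a/sin(A) = b/sin(B)  ⇒  sin(B) = b·sin(A)/a = 5.4·sin(56.3°)/10.2
sin(56.3°) ≈ 0.831954
sin(B) ≈ 5.4·0.831954/10.2 ≈ 4.49255/10.2 ≈ 0.440446
B = arcsin(0.440446) ≈ 26.1324°
(Since b ≤ a we need B ≤ A, so the obtuse alternative 180° − 26.1324° ≈ 153.868° is rejected.)

B = 26.13°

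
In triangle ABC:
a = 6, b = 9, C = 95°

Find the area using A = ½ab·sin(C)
A = ½·a·b·sin(C) = ½·6·9·sin(95°)
sin(95°) ≈ 0.996195
A ≈ ½·54·0.996195 = 27·0.996195 ≈ 26.8973

Area = 26.9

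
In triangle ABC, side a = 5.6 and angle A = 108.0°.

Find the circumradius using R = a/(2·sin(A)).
R = a/(2·sin(A)) = 5.6/(2·sin(108.0°))
sin(108.0°) ≈ 0.951057
R ≈ 5.6/(2·0.951057) = 5.6/1.90211 ≈ 2.94409

R = 2.944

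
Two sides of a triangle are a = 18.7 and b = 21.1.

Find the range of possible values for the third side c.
Triangle inequality: |a − b| < c < a + b
|a − b| = |18.7 − 21.1| = 2.4
a + b = 18.7 + 21.1 = 39.8

2.4 < c < 39.8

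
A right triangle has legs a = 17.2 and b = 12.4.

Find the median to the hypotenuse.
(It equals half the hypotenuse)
Hypotenuse c = √(a² + b²) = √(295.84 + 153.76) = √449.6 ≈ 21.2038
Median to hypotenuse = c/2 ≈ 21.2038/2 ≈ 10.6019

Median = 10.6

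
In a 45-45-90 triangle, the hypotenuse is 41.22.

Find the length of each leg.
In a 45-45-90 triangle hypotenuse = leg·√2, so leg = hypotenuse/√2.
Leg = 41.22/√2 ≈ 41.22/1.41421 ≈ 29.1469

Each leg = 29.15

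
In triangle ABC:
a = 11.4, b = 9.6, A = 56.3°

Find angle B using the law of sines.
a/sin(A) = b/sin(B)  ⇒  sin(B) = b·sin(A)/a = 9.6·sin(56.3°)/11.4
sin(56.3°) ≈ 0.831954
sin(B) ≈ 9.6·0.831954/11.4 ≈ 7.98676/11.4 ≈ 0.700593
B = arcsin(0.700593) ≈ 44.4746°
(Since b ≤ a we need B ≤ A, so the obtuse alternative 180° − 44.4746° ≈ 135.525° is rejected.)

B = 44.47°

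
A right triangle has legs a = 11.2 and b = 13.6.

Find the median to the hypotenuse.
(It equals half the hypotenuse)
Hypotenuse c = √(a² + b²) = √(125.44 + 184.96) = √310.4 ≈ 17.6182
Median to hypotenuse = c/2 ≈ 17.6182/2 ≈ 8.80909

Median = 8.809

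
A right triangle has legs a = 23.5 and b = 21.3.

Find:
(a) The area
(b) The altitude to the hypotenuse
(a) The legs are perpendicular, so Area = ½·a·b = ½·23.5·21.3 = ½·500.55 = 250.275
(b) Hypotenuse c = √(a² + b²) = √(552.25 + 453.69) = √1005.94 ≈ 31.7166
    Area = ½·c·h_c  ⇒  h_c = 2·Area/c = 500.55/31.7166 ≈ 15.782

Area = 250.275, h_c = 15.78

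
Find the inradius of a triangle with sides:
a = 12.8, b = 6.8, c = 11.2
r = Area/s where s is the semi-perimeter.
s = (12.8 + 6.8 + 11.2)/2 = 30.8/2 = 15.4
Area = √(s(s−a)(s−b)(s−c)) = √(15.4·2.6·8.6·4.2) ≈ √1446.24 ≈ 38.0295
r ≈ 38.0295/15.4 ≈ 2.46945

r = 2.469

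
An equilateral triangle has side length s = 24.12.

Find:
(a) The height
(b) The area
(a) The height splits the triangle into two 30-60-90 halves: h = s·√3/2 = 24.12·1.73205/2 ≈ 41.7771/2 ≈ 20.8885
(b) Area = (√3/4)·s² = (√3/4)·24.12² = (√3/4)·581.7744 ≈ 0.433013·581.7744 ≈ 251.916

Height = 20.89, Area = 251.9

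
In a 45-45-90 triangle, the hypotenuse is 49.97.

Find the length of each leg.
In a 45-45-90 triangle hypotenuse = leg·√2, so leg = hypotenuse/√2.
Leg = 49.97/√2 ≈ 49.97/1.41421 ≈ 35.3341

Each leg = 35.33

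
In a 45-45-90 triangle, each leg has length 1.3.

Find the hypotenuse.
In a 45-45-90 triangle the sides are in ratio 1 : 1 : √2, so hypotenuse = leg·√2.
Hypotenuse = 1.3·√2 ≈ 1.3·1.41421 ≈ 1.83848

Hypotenuse = 1.3√2 = 1.838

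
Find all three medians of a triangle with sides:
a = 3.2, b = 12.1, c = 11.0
Median formula: m_a = ½√(2b² + 2c² − a²) (and cyclically). a² = 10.24, b² = 146.41, c² = 121.
m_a = ½√(2·146.41 + 2·121 − 10.24) = ½√524.58 ≈ ½·22.9037 ≈ 11.4519
m_b = ½√(2·10.24 + 2·121 − 146.41) = ½√116.07 ≈ ½·10.7736 ≈ 5.38679
m_c = ½√(2·10.24 + 2·146.41 − 121) = ½√192.3 ≈ ½·13.8672 ≈ 6.93361

m_a = 11.45, m_b = 5.387, m_c = 6.934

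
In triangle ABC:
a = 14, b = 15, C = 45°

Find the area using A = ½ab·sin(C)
A = ½·a·b·sin(C) = ½·14·15·sin(45°)
sin(45°) ≈ 0.707107
A ≈ ½·210·0.707107 = 105·0.707107 ≈ 74.2462

Area = 74.25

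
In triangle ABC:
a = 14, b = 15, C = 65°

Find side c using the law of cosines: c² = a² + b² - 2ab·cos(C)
c² = 14² + 15² − 2·14·15·cos(65°)
cos(65°) ≈ 0.422618
c² ≈ 196 + 225 − 420·(0.422618) ≈ 421 − 177.5 ≈ 243.5
c ≈ √243.5 ≈ 15.6045

c = 15.6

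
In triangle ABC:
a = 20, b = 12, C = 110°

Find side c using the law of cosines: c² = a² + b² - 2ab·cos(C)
c² = 20² + 12² − 2·20·12·cos(110°)
cos(110°) ≈ -0.34202
c² ≈ 400 + 144 − 480·(-0.34202) ≈ 544 + 164.17 ≈ 708.17
c ≈ √708.17 ≈ 26.6115

c = 26.61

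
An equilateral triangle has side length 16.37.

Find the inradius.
r = Area/s with s the semi-perimeter.
Area = (√3/4)·16.37² = (√3/4)·267.9769 ≈ 0.433013·267.9769 ≈ 116.037
s = 3·16.37/2 = 24.555
r ≈ 116.037/24.555 ≈ 4.72561
(Equivalently r = side/(2√3) = 16.37/3.4641 ≈ 4.72561.)

r = 4.726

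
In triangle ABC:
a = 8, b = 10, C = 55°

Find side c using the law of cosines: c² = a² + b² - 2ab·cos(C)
c² = 8² + 10² − 2·8·10·cos(55°)
cos(55°) ≈ 0.573576
c² ≈ 64 + 100 − 160·(0.573576) ≈ 164 − 91.7722 ≈ 72.2278
c ≈ √72.2278 ≈ 8.49869

c = 8.499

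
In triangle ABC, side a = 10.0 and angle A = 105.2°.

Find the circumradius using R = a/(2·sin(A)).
R = a/(2·sin(A)) = 10.0/(2·sin(105.2°))
sin(105.2°) ≈ 0.965016
R ≈ 10.0/(2·0.965016) = 10.0/1.93003 ≈ 5.18126

R = 5.181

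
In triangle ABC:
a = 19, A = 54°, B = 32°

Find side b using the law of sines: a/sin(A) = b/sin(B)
a/sin(A) = b/sin(B)  ⇒  b = a·sin(B)/sin(A) = 19·sin(32°)/sin(54°)
sin(32°) ≈ 0.529919, sin(54°) ≈ 0.809017
b ≈ 19·0.529919/0.809017 ≈ 10.0685/0.809017 ≈ 12.4453

b = 12.45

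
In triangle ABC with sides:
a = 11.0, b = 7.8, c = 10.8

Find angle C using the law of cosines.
c² = a² + b² − 2ab·cos(C)  ⇒  cos(C) = (a² + b² − c²)/(2ab)
cos(C) = (11.0² + 7.8² − 10.8²)/(2·11.0·7.8) = (121 + 60.84 − 116.64)/171.6 = 65.2/171.6 ≈ 0.379953
C = arccos(0.379953) ≈ 67.6692°

C = 67.67°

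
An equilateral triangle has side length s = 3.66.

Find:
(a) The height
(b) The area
(a) The height splits the triangle into two 30-60-90 halves: h = s·√3/2 = 3.66·1.73205/2 ≈ 6.33931/2 ≈ 3.16965
(b) Area = (√3/4)·s² = (√3/4)·3.66² = (√3/4)·13.3956 ≈ 0.433013·13.3956 ≈ 5.80046

Height = 3.17, Area = 5.8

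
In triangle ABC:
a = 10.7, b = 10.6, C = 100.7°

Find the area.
Two sides and the included angle (SAS): A = ½·a·b·sin(C) = ½·10.7·10.6·sin(100.7°)
sin(100.7°) ≈ 0.982613
A ≈ ½·113.42·0.982613 = 56.71·0.982613 ≈ 55.724

Area = 55.72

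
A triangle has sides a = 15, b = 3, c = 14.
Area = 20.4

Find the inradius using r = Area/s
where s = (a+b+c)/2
s = (15 + 3 + 14)/2 = 32/2 = 16
r = Area/s = 20.4/16 ≈ 1.275

r = 1.275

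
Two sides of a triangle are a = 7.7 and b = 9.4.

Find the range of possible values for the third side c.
Triangle inequality: |a − b| < c < a + b
|a − b| = |7.7 − 9.4| = 1.7
a + b = 7.7 + 9.4 = 17.1

1.7 < c < 17.1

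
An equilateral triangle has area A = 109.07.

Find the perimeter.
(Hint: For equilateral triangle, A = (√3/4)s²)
A = (√3/4)s²  ⇒  s² = 4A/√3 = 4·109.07/√3 = 436.28/1.73205 ≈ 251.886
s ≈ √251.886 ≈ 15.8709
Perimeter = 3s ≈ 3·15.8709 ≈ 47.6128

Perimeter = 47.61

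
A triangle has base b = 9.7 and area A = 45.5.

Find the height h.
A = ½·b·h  ⇒  h = 2A/b = 2·45.5/9.7 = 91/9.7 ≈ 9.38144

h = 9.381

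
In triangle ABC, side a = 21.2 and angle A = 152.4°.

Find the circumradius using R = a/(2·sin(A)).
R = a/(2·sin(A)) = 21.2/(2·sin(152.4°))
sin(152.4°) ≈ 0.463296
R ≈ 21.2/(2·0.463296) = 21.2/0.926592 ≈ 22.8795

R = 22.88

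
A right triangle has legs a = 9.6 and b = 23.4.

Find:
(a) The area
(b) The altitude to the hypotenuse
(a) The legs are perpendicular, so Area = ½·a·b = ½·9.6·23.4 = ½·224.64 = 112.32
(b) Hypotenuse c = √(a² + b²) = √(92.16 + 547.56) = √639.72 ≈ 25.2927
    Area = ½·c·h_c  ⇒  h_c = 2·Area/c = 224.64/25.2927 ≈ 8.88162

Area = 112.32, h_c = 8.882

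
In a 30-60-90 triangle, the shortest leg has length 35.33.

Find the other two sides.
In a 30-60-90 triangle the sides are in ratio 1 : √3 : 2 (short leg : long leg : hypotenuse).
Long leg = 35.33·√3 ≈ 35.33·1.73205 ≈ 61.1934
Hypotenuse = 2·35.33 = 70.66

Long leg = 35.33√3 = 61.19, Hypotenuse = 70.66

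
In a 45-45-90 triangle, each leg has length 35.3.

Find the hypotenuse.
In a 45-45-90 triangle the sides are in ratio 1 : 1 : √2, so hypotenuse = leg·√2.
Hypotenuse = 35.3·√2 ≈ 35.3·1.41421 ≈ 49.9217

Hypotenuse = 35.3√2 = 49.92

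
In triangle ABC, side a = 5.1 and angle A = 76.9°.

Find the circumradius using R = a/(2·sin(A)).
R = a/(2·sin(A)) = 5.1/(2·sin(76.9°))
sin(76.9°) ≈ 0.973976
R ≈ 5.1/(2·0.973976) = 5.1/1.94795 ≈ 2.61813

R = 2.618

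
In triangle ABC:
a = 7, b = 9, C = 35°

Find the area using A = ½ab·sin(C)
A = ½·a·b·sin(C) = ½·7·9·sin(35°)
sin(35°) ≈ 0.573576
A ≈ ½·63·0.573576 = 31.5·0.573576 ≈ 18.0677

Area = 18.07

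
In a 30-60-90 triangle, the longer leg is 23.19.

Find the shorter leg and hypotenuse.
In a 30-60-90 triangle the sides are in ratio 1 : √3 : 2, so short leg = long leg/√3 and hypotenuse = 2·(short leg).
Short leg = 23.19/√3 ≈ 23.19/1.73205 ≈ 13.3888
Hypotenuse = 2·13.3888 ≈ 26.7775

Short leg = 13.39, Hypotenuse = 26.78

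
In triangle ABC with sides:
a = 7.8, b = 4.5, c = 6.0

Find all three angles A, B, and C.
Law of cosines for each angle (a² = 60.84, b² = 20.25, c² = 36):
cos(A) = (b² + c² − a²)/(2bc) = (20.25 + 36 − 60.84)/(2·4.5·6.0) = -4.59/54 ≈ -0.085  ⇒  A ≈ 94.876°
cos(B) = (a² + c² − b²)/(2ac) = (60.84 + 36 − 20.25)/(2·7.8·6.0) = 76.59/93.6 ≈ 0.818269  ⇒  B ≈ 35.0881°
cos(C) = (a² + b² − c²)/(2ab) = (60.84 + 20.25 − 36)/(2·7.8·4.5) = 45.09/70.2 ≈ 0.642308  ⇒  C ≈ 50.0359°
Check: A + B + C ≈ 180°

A = 94.88°, B = 35.09°, C = 50.04°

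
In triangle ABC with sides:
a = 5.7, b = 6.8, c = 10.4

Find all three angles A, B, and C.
Law of cosines for each angle (a² = 32.49, b² = 46.24, c² = 108.16):
cos(A) = (b² + c² − a²)/(2bc) = (46.24 + 108.16 − 32.49)/(2·6.8·10.4) = 121.91/141.44 ≈ 0.86192  ⇒  A ≈ 30.4671°
cos(B) = (a² + c² − b²)/(2ac) = (32.49 + 108.16 − 46.24)/(2·5.7·10.4) = 94.41/118.56 ≈ 0.796306  ⇒  B ≈ 37.2212°
cos(C) = (a² + b² − c²)/(2ab) = (32.49 + 46.24 − 108.16)/(2·5.7·6.8) = -29.43/77.52 ≈ -0.379644  ⇒  C ≈ 112.312°
Check: A + B + C ≈ 180°

A = 30.47°, B = 37.22°, C = 112.3°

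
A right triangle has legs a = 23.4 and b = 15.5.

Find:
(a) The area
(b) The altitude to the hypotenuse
(a) The legs are perpendicular, so Area = ½·a·b = ½·23.4·15.5 = ½·362.7 = 181.35
(b) Hypotenuse c = √(a² + b²) = √(547.56 + 240.25) = √787.81 ≈ 28.068
    Area = ½·c·h_c  ⇒  h_c = 2·Area/c = 362.7/28.068 ≈ 12.9222

Area = 181.35, h_c = 12.92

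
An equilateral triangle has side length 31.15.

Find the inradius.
r = Area/s with s the semi-perimeter.
Area = (√3/4)·31.15² = (√3/4)·970.3225 ≈ 0.433013·970.3225 ≈ 420.162
s = 3·31.15/2 = 46.725
r ≈ 420.162/46.725 ≈ 8.99223
(Equivalently r = side/(2√3) = 31.15/3.4641 ≈ 8.99223.)

r = 8.992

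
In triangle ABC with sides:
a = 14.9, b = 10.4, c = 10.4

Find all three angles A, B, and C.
Law of cosines for each angle (a² = 222.01, b² = 108.16, c² = 108.16):
cos(A) = (b² + c² − a²)/(2bc) = (108.16 + 108.16 − 222.01)/(2·10.4·10.4) = -5.69/216.32 ≈ -0.0263036  ⇒  A ≈ 91.5073°
cos(B) = (a² + c² − b²)/(2ac) = (222.01 + 108.16 − 108.16)/(2·14.9·10.4) = 222.01/309.92 ≈ 0.716346  ⇒  B ≈ 44.2464°
cos(C) = (a² + b² − c²)/(2ab) = (222.01 + 108.16 − 108.16)/(2·14.9·10.4) = 222.01/309.92 ≈ 0.716346  ⇒  C ≈ 44.2464°
Check: A + B + C ≈ 180°

A = 91.51°, B = 44.25°, C = 44.25°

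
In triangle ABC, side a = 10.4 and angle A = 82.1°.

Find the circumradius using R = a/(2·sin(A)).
R = a/(2·sin(A)) = 10.4/(2·sin(82.1°))
sin(82.1°) ≈ 0.990509
R ≈ 10.4/(2·0.990509) = 10.4/1.98102 ≈ 5.24982

R = 5.25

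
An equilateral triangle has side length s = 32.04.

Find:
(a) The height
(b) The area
(a) The height splits the triangle into two 30-60-90 halves: h = s·√3/2 = 32.04·1.73205/2 ≈ 55.4949/2 ≈ 27.7475
(b) Area = (√3/4)·s² = (√3/4)·32.04² = (√3/4)·1026.5616 ≈ 0.433013·1026.5616 ≈ 444.514

Height = 27.75, Area = 444.5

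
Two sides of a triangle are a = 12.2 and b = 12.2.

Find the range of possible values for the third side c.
Triangle inequality: |a − b| < c < a + b
|a − b| = |12.2 − 12.2| = 0
a + b = 12.2 + 12.2 = 24.4

0 < c < 24.4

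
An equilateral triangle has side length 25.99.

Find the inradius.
r = Area/s with s the semi-perimeter.
Area = (√3/4)·25.99² = (√3/4)·675.4801 ≈ 0.433013·675.4801 ≈ 292.491
s = 3·25.99/2 = 38.985
r ≈ 292.491/38.985 ≈ 7.50267
(Equivalently r = side/(2√3) = 25.99/3.4641 ≈ 7.50267.)

r = 7.503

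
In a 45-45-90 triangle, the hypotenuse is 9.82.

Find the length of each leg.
In a 45-45-90 triangle hypotenuse = leg·√2, so leg = hypotenuse/√2.
Leg = 9.82/√2 ≈ 9.82/1.41421 ≈ 6.94379

Each leg = 6.944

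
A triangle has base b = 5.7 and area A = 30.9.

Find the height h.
A = ½·b·h  ⇒  h = 2A/b = 2·30.9/5.7 = 61.8/5.7 ≈ 10.8421

h = 10.84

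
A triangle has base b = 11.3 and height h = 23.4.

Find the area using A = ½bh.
A = ½·b·h = ½·11.3·23.4 = ½·264.42 = 132.21

Area = 132.21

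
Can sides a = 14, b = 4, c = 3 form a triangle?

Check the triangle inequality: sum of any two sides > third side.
a + b vs c: 14 + 4 = 18 > 3  ✓
a + c vs b: 14 + 3 = 17 > 4  ✓
b + c vs a: 4 + 3 = 7 ≤ 14  ✗

No: 4 + 3 = 7 is not > 14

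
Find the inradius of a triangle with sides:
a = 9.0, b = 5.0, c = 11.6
r = Area/s where s is the semi-perimeter.
s = (9.0 + 5.0 + 11.6)/2 = 25.6/2 = 12.8
Area = √(s(s−a)(s−b)(s−c)) = √(12.8·3.8·7.8·1.2) ≈ √455.27 ≈ 21.3371
r ≈ 21.3371/12.8 ≈ 1.66696

r = 1.667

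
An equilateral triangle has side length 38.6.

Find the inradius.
r = Area/s with s the semi-perimeter.
Area = (√3/4)·38.6² = (√3/4)·1489.96 ≈ 0.433013·1489.96 ≈ 645.172
s = 3·38.6/2 = 57.9
r ≈ 645.172/57.9 ≈ 11.1429
(Equivalently r = side/(2√3) = 38.6/3.4641 ≈ 11.1429.)

r = 11.14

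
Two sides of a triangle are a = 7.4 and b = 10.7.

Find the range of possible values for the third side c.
Triangle inequality: |a − b| < c < a + b
|a − b| = |7.4 − 10.7| = 3.3
a + b = 7.4 + 10.7 = 18.1

3.3 < c < 18.1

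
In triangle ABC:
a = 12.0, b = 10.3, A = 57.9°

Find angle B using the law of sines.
a/sin(A) = b/sin(B)  ⇒  sin(B) = b·sin(A)/a = 10.3·sin(57.9°)/12.0
sin(57.9°) ≈ 0.847122
sin(B) ≈ 10.3·0.847122/12.0 ≈ 8.72536/12.0 ≈ 0.727113
B = arcsin(0.727113) ≈ 46.6449°
(Since b ≤ a we need B ≤ A, so the obtuse alternative 180° − 46.6449° ≈ 133.355° is rejected.)

B = 46.64°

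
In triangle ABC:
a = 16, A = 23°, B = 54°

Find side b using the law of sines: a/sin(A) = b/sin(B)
a/sin(A) = b/sin(B)  ⇒  b = a·sin(B)/sin(A) = 16·sin(54°)/sin(23°)
sin(54°) ≈ 0.809017, sin(23°) ≈ 0.390731
b ≈ 16·0.809017/0.390731 ≈ 12.9443/0.390731 ≈ 33.1283

b = 33.13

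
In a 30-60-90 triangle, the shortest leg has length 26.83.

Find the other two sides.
In a 30-60-90 triangle the sides are in ratio 1 : √3 : 2 (short leg : long leg : hypotenuse).
Long leg = 26.83·√3 ≈ 26.83·1.73205 ≈ 46.4709
Hypotenuse = 2·26.83 = 53.66

Long leg = 26.83√3 = 46.47, Hypotenuse = 53.66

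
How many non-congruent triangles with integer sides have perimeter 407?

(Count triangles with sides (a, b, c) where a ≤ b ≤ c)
Let a ≤ b ≤ c with a + b + c = 407. The only binding inequality is a + b > c, i.e. 407 − c > c, so c < 407/2; and c ≥ 407/3 since c is the largest side.
So 136 ≤ c ≤ 203. For each c, b runs from ⌈(407 − c)/2⌉ up to c (then a = 407 − b − c satisfies 1 ≤ a ≤ b automatically), giving c − ⌈(407 − c)/2⌉ + 1 choices.
Summing over c: 1 + 3 + 4 + 6 + … + 100 + 102  (68 terms, c = 136, …, 203) = 3502
Check (closed form: nearest integer to p²/48 for even p, (p+3)²/48 for odd p): (407+3)²/48 = 410²/48 = 168100/48 ≈ 3502.08 → 3502

3502 triangles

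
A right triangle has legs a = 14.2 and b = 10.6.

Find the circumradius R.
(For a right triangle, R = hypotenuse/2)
Hypotenuse c = √(a² + b²) = √(201.64 + 112.36) = √314 ≈ 17.72
R = c/2 ≈ 17.72/2 ≈ 8.86002

R = 8.86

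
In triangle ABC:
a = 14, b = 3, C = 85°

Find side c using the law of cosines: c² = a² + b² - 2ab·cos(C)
c² = 14² + 3² − 2·14·3·cos(85°)
cos(85°) ≈ 0.0871557
c² ≈ 196 + 9 − 84·(0.0871557) ≈ 205 − 7.32108 ≈ 197.679
c ≈ √197.679 ≈ 14.0598

c = 14.06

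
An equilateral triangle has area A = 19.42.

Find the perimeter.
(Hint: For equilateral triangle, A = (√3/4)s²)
A = (√3/4)s²  ⇒  s² = 4A/√3 = 4·19.42/√3 = 77.68/1.73205 ≈ 44.8486
s ≈ √44.8486 ≈ 6.69691
Perimeter = 3s ≈ 3·6.69691 ≈ 20.0907

Perimeter = 20.09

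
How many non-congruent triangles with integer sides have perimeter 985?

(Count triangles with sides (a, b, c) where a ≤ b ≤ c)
Let a ≤ b ≤ c with a + b + c = 985. The only binding inequality is a + b > c, i.e. 985 − c > c, so c < 985/2; and c ≥ 985/3 since c is the largest side.
So 329 ≤ c ≤ 492. For each c, b runs from ⌈(985 − c)/2⌉ up to c (then a = 985 − b − c satisfies 1 ≤ a ≤ b automatically), giving c − ⌈(985 − c)/2⌉ + 1 choices.
Summing over c: 2 + 3 + 5 + 6 + … + 245 + 246  (164 terms, c = 329, …, 492) = 20336
Check (closed form: nearest integer to p²/48 for even p, (p+3)²/48 for odd p): (985+3)²/48 = 988²/48 = 976144/48 ≈ 20336.33 → 20336

20336 triangles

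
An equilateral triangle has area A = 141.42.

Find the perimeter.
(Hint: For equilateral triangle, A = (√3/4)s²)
A = (√3/4)s²  ⇒  s² = 4A/√3 = 4·141.42/√3 = 565.68/1.73205 ≈ 326.596
s ≈ √326.596 ≈ 18.072
Perimeter = 3s ≈ 3·18.072 ≈ 54.2159

Perimeter = 54.22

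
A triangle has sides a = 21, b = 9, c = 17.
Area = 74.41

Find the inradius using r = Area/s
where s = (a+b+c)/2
s = (21 + 9 + 17)/2 = 47/2 = 23.5
r = Area/s = 74.41/23.5 ≈ 3.16638

r = 3.166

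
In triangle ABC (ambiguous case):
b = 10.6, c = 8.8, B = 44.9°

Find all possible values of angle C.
b/sin(B) = c/sin(C)  ⇒  sin(C) = c·sin(B)/b = 8.8·sin(44.9°)/10.6
sin(44.9°) ≈ 0.705872
sin(C) ≈ 8.8·0.705872/10.6 ≈ 6.21167/10.6 ≈ 0.586007
Candidate 1: C₁ = arcsin(0.586007) ≈ 35.8741°  →  A = 180° − 44.9° − 35.8741° ≈ 99.2259° > 0, valid
Candidate 2: C₂ = 180° − C₁ ≈ 144.126°  →  A = 180° − 44.9° − 144.126° ≈ -9.0259° ≤ 0, not a valid triangle

C = 35.87° (one solution)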